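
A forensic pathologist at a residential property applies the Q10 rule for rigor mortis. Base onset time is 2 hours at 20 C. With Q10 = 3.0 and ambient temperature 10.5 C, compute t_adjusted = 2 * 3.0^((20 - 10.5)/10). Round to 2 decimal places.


Rigor mortis time adjustment:
Exponent = (T_ref - T_actual) / 10 = (20 - 10.5) / 10 = 0.95
Q10 factor = 3.0^0.95 = 2.83965
t_adjusted = 2 * 2.83965 = 5.68 hours

5.68


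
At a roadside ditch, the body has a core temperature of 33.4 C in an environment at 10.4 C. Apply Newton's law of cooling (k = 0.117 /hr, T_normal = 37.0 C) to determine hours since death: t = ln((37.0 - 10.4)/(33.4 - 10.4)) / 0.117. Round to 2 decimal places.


Using Newton's law of cooling:
t = ln((T_normal - T_ambient) / (T_body - T_ambient)) / k
T_normal - T_ambient = 26.6
T_body - T_ambient = 23.0
Ratio = 1.156522
ln(ratio) = 0.145417
t = 0.145417 / 0.117 = 1.24 hours

1.24


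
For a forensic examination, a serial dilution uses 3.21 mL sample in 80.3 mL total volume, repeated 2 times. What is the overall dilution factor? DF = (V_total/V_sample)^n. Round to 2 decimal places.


Dilution factor calculation:
Single dilution = V_total / V_sample = 80.3 / 3.21 ≈ 25.015576
Number of dilutions = 2
Total DF = (80.3 / 3.21)^2 (full precision, rounded at the end) = 625.78

625.78


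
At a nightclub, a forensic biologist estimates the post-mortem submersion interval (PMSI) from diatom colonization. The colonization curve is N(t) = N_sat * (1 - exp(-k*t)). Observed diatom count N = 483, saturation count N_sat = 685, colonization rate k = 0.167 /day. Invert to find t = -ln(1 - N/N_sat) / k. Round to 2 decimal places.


PMSI from diatom colonization curve:
N / N_sat = 483 / 685 = 0.705109
1 - N/N_sat = 0.294891
ln(1 - N/N_sat) = -1.221149
t = -ln(1 - N/N_sat) / k = -(-1.221149) / 0.167 = 7.31 days

7.31


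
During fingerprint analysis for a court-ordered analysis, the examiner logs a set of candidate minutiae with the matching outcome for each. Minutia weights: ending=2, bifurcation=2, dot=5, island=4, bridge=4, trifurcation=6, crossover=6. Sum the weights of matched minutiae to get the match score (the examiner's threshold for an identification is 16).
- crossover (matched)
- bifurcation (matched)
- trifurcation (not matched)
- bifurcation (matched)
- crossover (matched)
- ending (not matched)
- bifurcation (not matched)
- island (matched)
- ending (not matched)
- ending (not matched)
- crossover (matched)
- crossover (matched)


Weighted minutiae match score:
  crossover: matched, +6 (running total 6)
  bifurcation: matched, +2 (running total 8)
  trifurcation: not matched, +0
  bifurcation: matched, +2 (running total 10)
  crossover: matched, +6 (running total 16)
  ending: not matched, +0
  bifurcation: not matched, +0
  island: matched, +4 (running total 20)
  ending: not matched, +0
  ending: not matched, +0
  crossover: matched, +6 (running total 26)
  crossover: matched, +6 (running total 32)
Total score = 32
Threshold = 16; verdict = identification

32


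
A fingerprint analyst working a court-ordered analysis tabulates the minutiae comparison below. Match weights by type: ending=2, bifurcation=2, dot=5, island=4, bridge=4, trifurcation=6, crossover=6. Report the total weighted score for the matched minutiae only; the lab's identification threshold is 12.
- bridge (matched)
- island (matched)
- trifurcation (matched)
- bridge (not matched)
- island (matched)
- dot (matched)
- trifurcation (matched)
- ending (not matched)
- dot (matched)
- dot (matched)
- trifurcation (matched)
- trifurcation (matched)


Weighted minutiae match score:
  bridge: matched, +4 (running total 4)
  island: matched, +4 (running total 8)
  trifurcation: matched, +6 (running total 14)
  bridge: not matched, +0
  island: matched, +4 (running total 18)
  dot: matched, +5 (running total 23)
  trifurcation: matched, +6 (running total 29)
  ending: not matched, +0
  dot: matched, +5 (running total 34)
  dot: matched, +5 (running total 39)
  trifurcation: matched, +6 (running total 45)
  trifurcation: matched, +6 (running total 51)
Total score = 51
Threshold = 12; verdict = identification

51


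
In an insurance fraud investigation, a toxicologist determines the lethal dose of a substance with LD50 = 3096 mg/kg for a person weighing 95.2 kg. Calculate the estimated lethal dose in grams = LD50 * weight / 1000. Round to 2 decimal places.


Lethal dose calculation:
Lethal dose = LD50 * body_weight / 1000
= 3096 * 95.2 / 1000
= 294739.2 / 1000
= 294.74 g

294.74


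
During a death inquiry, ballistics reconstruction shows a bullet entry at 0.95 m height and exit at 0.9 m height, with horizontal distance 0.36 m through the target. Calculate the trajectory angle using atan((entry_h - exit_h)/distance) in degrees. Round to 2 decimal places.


Bullet trajectory angle:
Height difference = 0.95 - 0.9 = 0.05 m
angle = atan(0.05 / 0.36)
angle = atan(0.138889)
angle = 7.91 degrees

7.91


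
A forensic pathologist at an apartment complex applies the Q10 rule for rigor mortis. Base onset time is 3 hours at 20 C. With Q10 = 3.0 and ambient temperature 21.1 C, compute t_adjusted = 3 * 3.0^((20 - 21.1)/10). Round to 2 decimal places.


Rigor mortis time adjustment:
Exponent = (T_ref - T_actual) / 10 = (20 - 21.1) / 10 = -0.11
Q10 factor = 3.0^-0.11 = 0.88617
t_adjusted = 3 * 0.88617 = 2.66 hours

2.66


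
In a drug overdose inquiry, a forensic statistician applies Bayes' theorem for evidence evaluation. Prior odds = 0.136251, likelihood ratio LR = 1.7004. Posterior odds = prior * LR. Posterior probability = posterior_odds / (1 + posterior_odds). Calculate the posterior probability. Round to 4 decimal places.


Bayesian evidence evaluation:
Posterior odds = prior_odds * LR = 0.136251 * 1.7004 = 0.2316812
Posterior probability = posterior_odds / (1 + posterior_odds)
= 0.2316812 / (1 + 0.2316812)
= 0.2316812 / 1.2316812
= 0.1881

0.1881


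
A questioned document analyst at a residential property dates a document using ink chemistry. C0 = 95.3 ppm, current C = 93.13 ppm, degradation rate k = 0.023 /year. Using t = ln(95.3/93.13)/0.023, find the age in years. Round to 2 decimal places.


Document age estimation:
C0/C = 95.3 / 93.13 = 1.023301
ln(C0/C) = 0.023034
t = 0.023034 / 0.023 = 1.00 years

1.00


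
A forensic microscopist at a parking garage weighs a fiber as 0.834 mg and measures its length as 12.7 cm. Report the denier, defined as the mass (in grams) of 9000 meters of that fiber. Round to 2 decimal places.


Denier calculation:
Mass in grams = 0.834 mg / 1000 = 0.000834 g
Length in meters = 12.7 cm / 100 = 0.127 m
Linear density = mass / length = 0.000834 / 0.127 = 0.00656693 g/m
Denier = (g/m) * 9000 = 0.00656693 * 9000 = 59.10

59.10


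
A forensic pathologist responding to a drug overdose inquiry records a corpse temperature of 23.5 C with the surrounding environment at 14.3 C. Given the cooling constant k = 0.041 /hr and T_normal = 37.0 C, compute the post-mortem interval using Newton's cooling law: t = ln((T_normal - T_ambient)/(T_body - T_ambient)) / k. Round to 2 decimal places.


Using Newton's law of cooling:
t = ln((T_normal - T_ambient) / (T_body - T_ambient)) / k
T_normal - T_ambient = 22.7
T_body - T_ambient = 9.2
Ratio = 2.467391
ln(ratio) = 0.903161
t = 0.903161 / 0.041 = 22.03 hours

22.03


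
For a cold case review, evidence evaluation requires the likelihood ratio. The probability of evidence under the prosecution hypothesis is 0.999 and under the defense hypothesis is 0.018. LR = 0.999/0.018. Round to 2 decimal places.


Likelihood ratio calculation:
LR = P(E|Hp) / P(E|Hd)
LR = 0.999 / 0.018
LR = 55.50

55.50


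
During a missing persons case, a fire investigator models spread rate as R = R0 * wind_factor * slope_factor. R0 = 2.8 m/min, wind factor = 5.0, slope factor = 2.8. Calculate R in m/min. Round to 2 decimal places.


Fire spread rate calculation:
R = R0 * wind_factor * slope_factor
= 2.8 * 5.0 * 2.8
= 14 * 2.8
= 39.20 m/min

39.20


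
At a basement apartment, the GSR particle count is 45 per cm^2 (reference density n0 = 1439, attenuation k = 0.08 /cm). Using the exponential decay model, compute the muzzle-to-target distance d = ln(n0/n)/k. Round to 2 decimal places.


GSR distance calculation:
n0/n = 1439 / 45 = 31.977778
ln(n0/n) = 3.465041
d = 3.465041 / 0.08 = 43.31 cm

43.31


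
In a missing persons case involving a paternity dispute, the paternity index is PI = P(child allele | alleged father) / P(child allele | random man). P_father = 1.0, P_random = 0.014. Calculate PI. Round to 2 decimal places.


Paternity Index calculation:
PI = P(allele|father) / P(allele|random)
PI = 1.0 / 0.014
PI = 71.43

71.43


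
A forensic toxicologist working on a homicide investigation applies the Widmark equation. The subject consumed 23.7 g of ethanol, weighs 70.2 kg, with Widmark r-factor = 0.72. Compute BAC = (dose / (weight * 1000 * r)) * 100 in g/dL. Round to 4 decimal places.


Applying the Widmark formula:
BAC = (dose_g / (body_wt * 1000 * r)) * 100
Denominator = 70.2 * 1000 * 0.72 = 50544
BAC = (23.7 / 50544) * 100
BAC = 0.0469 g/dL

0.0469


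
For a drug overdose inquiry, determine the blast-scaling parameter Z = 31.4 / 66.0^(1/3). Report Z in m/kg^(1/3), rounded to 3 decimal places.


Scaled distance calculation:
W^(1/3) = 66.0^(1/3) = 4.04124
Z = R / W^(1/3) = 31.4 / 4.04124
Z = 7.770 m/kg^(1/3)

7.770


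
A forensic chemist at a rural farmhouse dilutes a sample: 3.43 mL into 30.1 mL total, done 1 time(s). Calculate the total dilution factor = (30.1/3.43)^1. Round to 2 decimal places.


Dilution factor calculation:
Single dilution = V_total / V_sample = 30.1 / 3.43 ≈ 8.77551
Number of dilutions = 1
Total DF = (30.1 / 3.43)^1 (full precision, rounded at the end) = 8.78

8.78


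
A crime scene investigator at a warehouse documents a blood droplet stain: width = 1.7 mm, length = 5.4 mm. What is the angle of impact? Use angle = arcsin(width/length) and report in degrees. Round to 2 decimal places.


Blood spatter impact angle calculation:
width / length = 1.7 / 5.4 = 0.314815
angle = arcsin(0.314815)
angle = 18.35 degrees

18.35


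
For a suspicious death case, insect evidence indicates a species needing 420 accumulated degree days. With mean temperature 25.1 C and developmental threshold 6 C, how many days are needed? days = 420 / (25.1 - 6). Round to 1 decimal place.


Insect development time:
Effective temperature = avg_temp - T_base = 25.1 - 6 = 19.1 C
Days = ADD / effective_temp = 420 / 19.1 = 22.0 days

22.0


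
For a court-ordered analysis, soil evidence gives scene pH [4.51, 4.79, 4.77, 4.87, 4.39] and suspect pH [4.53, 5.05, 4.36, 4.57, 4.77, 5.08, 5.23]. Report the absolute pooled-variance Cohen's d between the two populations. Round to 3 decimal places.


Pooled-variance Cohen's d for soil pH comparison:
Scene mean = 23.33 / 5 = 4.666
Suspect mean = 33.59 / 7 = 4.798571
Scene sample variance s_s^2 = 0.04208
Suspect sample variance s_c^2 = 0.107681
Pooled variance = ((n_s-1)*s_s^2 + (n_c-1)*s_c^2) / (n_s + n_c - 2) = 0.081441
Pooled SD = sqrt(0.081441) = 0.285379
Mean difference = -0.132571
|d| = |-0.132571| / 0.285379 = 0.465

0.465


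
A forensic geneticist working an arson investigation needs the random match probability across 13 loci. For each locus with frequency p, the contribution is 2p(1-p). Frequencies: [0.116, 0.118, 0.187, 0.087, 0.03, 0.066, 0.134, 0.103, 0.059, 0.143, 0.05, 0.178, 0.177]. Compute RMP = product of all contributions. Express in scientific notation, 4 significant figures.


Computing RMP for 13 loci:
Locus 1: 2 * 0.116 * 0.884 = 0.205088
Locus 2: 2 * 0.118 * 0.882 = 0.208152
Locus 3: 2 * 0.187 * 0.813 = 0.304062
Locus 4: 2 * 0.087 * 0.913 = 0.158862
Locus 5: 2 * 0.03 * 0.97 = 0.0582
Locus 6: 2 * 0.066 * 0.934 = 0.123288
Locus 7: 2 * 0.134 * 0.866 = 0.232088
Locus 8: 2 * 0.103 * 0.897 = 0.184782
Locus 9: 2 * 0.059 * 0.941 = 0.111038
Locus 10: 2 * 0.143 * 0.857 = 0.245102
Locus 11: 2 * 0.05 * 0.95 = 0.095
Locus 12: 2 * 0.178 * 0.822 = 0.292632
Locus 13: 2 * 0.177 * 0.823 = 0.291342
RMP = 1.399e-10

1.399e-10


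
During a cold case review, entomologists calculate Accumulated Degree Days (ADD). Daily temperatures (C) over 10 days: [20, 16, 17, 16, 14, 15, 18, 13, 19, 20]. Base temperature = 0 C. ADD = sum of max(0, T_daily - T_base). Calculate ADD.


Computing ADD day by day:
Day 1: max(0, 20 - 0) = 20
Day 2: max(0, 16 - 0) = 16
Day 3: max(0, 17 - 0) = 17
Day 4: max(0, 16 - 0) = 16
Day 5: max(0, 14 - 0) = 14
Day 6: max(0, 15 - 0) = 15
Day 7: max(0, 18 - 0) = 18
Day 8: max(0, 13 - 0) = 13
Day 9: max(0, 19 - 0) = 19
Day 10: max(0, 20 - 0) = 20
Total ADD = 168

168


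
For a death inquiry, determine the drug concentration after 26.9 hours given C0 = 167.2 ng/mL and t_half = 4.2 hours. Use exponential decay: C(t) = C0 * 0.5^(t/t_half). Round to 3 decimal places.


Drug concentration decay:
Number of half-lives = t / t_half = 26.9 / 4.2 = 6.404762
Decay factor = 0.5^6.404762 = 0.01180251
C(t) = 167.2 * 0.01180251 = 1.973 ng/mL

1.973


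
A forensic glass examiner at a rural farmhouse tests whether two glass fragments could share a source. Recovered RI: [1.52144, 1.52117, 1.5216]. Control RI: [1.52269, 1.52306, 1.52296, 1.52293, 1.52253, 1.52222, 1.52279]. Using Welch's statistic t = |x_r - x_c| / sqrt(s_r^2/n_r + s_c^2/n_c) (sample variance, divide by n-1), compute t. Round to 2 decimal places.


Welch's t-criterion for glass RI comparison:
Recovered mean = sum / n_r = 4.56421 / 3 = 1.5214033
Control mean = sum / n_c = 10.65918 / 7 = 1.52274
Recovered sample variance s_r^2 = 4.72333e-08
Control sample variance s_c^2 = 8.44e-08
Welch SE (unpooled) = sqrt(s_r^2/n_r + s_c^2/n_c) = sqrt(1.57444e-08 + 1.20571e-08) = sqrt(2.78015e-08) = 0.000166738
|mean_r - mean_c| = 0.00133667
t = 0.00133667 / 0.000166738 = 8.02

8.02


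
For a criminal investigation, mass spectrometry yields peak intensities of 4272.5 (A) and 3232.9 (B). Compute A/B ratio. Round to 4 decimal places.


Spectral peak ratio:
Peak A = 4272.5 counts
Peak B = 3232.9 counts
Ratio = 4272.5 / 3232.9 = 1.3216

1.3216


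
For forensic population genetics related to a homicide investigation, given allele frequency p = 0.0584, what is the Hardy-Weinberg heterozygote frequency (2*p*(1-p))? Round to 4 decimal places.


Hardy-Weinberg heterozygote frequency:
q = 1 - p = 1 - 0.0584 = 0.9416
2pq = 2 * 0.0584 * 0.9416 = 0.1100

0.1100


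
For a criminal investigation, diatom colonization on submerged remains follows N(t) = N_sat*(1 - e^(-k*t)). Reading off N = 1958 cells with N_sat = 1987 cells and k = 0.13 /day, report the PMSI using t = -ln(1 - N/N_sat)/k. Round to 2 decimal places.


PMSI from diatom colonization curve:
N / N_sat = 1958 / 1987 = 0.985405
1 - N/N_sat = 0.014595
ln(1 - N/N_sat) = -4.227076
t = -ln(1 - N/N_sat) / k = -(-4.227076) / 0.13 = 32.52 days

32.52


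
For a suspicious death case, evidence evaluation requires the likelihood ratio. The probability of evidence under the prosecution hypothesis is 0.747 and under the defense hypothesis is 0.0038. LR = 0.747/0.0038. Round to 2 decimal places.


Likelihood ratio calculation:
LR = P(E|Hp) / P(E|Hd)
LR = 0.747 / 0.0038
LR = 196.58

196.58


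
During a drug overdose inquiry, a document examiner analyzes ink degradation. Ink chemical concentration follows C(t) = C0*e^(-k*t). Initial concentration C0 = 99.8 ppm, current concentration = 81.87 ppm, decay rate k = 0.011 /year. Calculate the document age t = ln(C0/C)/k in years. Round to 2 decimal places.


Document age estimation:
C0/C = 99.8 / 81.87 = 1.219006
ln(C0/C) = 0.198036
t = 0.198036 / 0.011 = 18.00 years

18.00


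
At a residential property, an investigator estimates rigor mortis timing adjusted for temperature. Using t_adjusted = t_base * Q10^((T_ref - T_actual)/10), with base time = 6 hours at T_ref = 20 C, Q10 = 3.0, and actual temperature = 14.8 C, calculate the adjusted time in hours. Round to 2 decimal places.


Rigor mortis time adjustment:
Exponent = (T_ref - T_actual) / 10 = (20 - 14.8) / 10 = 0.52
Q10 factor = 3.0^0.52 = 1.77053
t_adjusted = 6 * 1.77053 = 10.62 hours

10.62


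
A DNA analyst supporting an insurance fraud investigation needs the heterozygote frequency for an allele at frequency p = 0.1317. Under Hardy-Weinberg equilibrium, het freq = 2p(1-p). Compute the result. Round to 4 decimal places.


Hardy-Weinberg heterozygote frequency:
q = 1 - p = 1 - 0.1317 = 0.8683
2pq = 2 * 0.1317 * 0.8683 = 0.2287

0.2287


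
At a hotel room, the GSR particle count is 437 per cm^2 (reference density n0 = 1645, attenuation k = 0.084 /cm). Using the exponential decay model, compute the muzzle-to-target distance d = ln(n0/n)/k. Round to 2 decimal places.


GSR distance calculation:
n0/n = 1645 / 437 = 3.764302
ln(n0/n) = 1.325562
d = 1.325562 / 0.084 = 15.78 cm

15.78


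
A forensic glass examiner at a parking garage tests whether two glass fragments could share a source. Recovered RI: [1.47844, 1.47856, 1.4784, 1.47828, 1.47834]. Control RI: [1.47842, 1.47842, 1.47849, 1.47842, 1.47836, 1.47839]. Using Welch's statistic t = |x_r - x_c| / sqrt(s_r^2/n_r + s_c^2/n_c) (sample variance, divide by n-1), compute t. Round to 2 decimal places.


Welch's t-criterion for glass RI comparison:
Recovered mean = sum / n_r = 7.39202 / 5 = 1.478404
Control mean = sum / n_c = 8.8705 / 6 = 1.4784167
Recovered sample variance s_r^2 = 1.128e-08
Control sample variance s_c^2 = 1.86667e-09
Welch SE (unpooled) = sqrt(s_r^2/n_r + s_c^2/n_c) = sqrt(2.256e-09 + 3.11111e-10) = sqrt(2.56711e-09) = 5.06667e-05
|mean_r - mean_c| = 1.26667e-05
t = 1.26667e-05 / 5.06667e-05 = 0.25

0.25


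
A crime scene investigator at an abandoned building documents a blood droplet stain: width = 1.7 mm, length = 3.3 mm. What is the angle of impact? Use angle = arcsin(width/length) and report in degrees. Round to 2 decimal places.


Blood spatter impact angle calculation:
width / length = 1.7 / 3.3 = 0.515152
angle = arcsin(0.515152)
angle = 31.01 degrees

31.01


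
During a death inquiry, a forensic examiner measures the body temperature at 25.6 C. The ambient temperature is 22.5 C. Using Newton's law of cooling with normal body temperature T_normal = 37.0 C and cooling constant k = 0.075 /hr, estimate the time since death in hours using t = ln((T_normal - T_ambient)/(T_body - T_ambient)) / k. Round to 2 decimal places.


Using Newton's law of cooling:
t = ln((T_normal - T_ambient) / (T_body - T_ambient)) / k
T_normal - T_ambient = 14.5
T_body - T_ambient = 3.1
Ratio = 4.677419
ln(ratio) = 1.542746
t = 1.542746 / 0.075 = 20.57 hours

20.57


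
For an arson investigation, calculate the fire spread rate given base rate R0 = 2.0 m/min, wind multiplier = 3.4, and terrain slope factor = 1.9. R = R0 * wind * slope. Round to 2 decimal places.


Fire spread rate calculation:
R = R0 * wind_factor * slope_factor
= 2.0 * 3.4 * 1.9
= 6.8 * 1.9
= 12.92 m/min

12.92


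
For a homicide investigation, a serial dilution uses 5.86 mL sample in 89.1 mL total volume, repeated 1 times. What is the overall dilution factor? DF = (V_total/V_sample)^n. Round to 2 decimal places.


Dilution factor calculation:
Single dilution = V_total / V_sample = 89.1 / 5.86 ≈ 15.204778
Number of dilutions = 1
Total DF = (89.1 / 5.86)^1 (full precision, rounded at the end) = 15.20

15.20


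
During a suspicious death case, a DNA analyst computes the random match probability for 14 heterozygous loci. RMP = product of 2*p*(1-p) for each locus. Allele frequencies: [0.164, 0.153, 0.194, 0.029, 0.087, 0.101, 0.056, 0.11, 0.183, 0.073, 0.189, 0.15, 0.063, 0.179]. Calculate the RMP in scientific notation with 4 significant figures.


Computing RMP for 14 loci:
Locus 1: 2 * 0.164 * 0.836 = 0.274208
Locus 2: 2 * 0.153 * 0.847 = 0.259182
Locus 3: 2 * 0.194 * 0.806 = 0.312728
Locus 4: 2 * 0.029 * 0.971 = 0.056318
Locus 5: 2 * 0.087 * 0.913 = 0.158862
Locus 6: 2 * 0.101 * 0.899 = 0.181598
Locus 7: 2 * 0.056 * 0.944 = 0.105728
Locus 8: 2 * 0.11 * 0.89 = 0.1958
Locus 9: 2 * 0.183 * 0.817 = 0.299022
Locus 10: 2 * 0.073 * 0.927 = 0.135342
Locus 11: 2 * 0.189 * 0.811 = 0.306558
Locus 12: 2 * 0.15 * 0.85 = 0.255
Locus 13: 2 * 0.063 * 0.937 = 0.118062
Locus 14: 2 * 0.179 * 0.821 = 0.293918
RMP = 8.206e-11

8.206e-11


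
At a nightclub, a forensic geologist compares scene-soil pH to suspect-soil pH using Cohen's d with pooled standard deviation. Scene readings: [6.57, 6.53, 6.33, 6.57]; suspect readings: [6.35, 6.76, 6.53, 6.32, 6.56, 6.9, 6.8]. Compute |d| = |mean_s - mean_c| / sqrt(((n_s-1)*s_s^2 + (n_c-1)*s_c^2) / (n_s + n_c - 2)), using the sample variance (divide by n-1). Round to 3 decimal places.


Pooled-variance Cohen's d for soil pH comparison:
Scene mean = 26 / 4 = 6.5
Suspect mean = 46.22 / 7 = 6.602857
Scene sample variance s_s^2 = 0.0132
Suspect sample variance s_c^2 = 0.05049
Pooled variance = ((n_s-1)*s_s^2 + (n_c-1)*s_c^2) / (n_s + n_c - 2) = 0.03806
Pooled SD = sqrt(0.03806) = 0.19509
Mean difference = -0.102857
|d| = |-0.102857| / 0.19509 = 0.527

0.527


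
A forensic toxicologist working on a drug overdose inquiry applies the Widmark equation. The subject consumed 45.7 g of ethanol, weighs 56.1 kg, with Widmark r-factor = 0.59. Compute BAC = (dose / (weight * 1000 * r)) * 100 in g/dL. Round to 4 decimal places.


Applying the Widmark formula:
BAC = (dose_g / (body_wt * 1000 * r)) * 100
Denominator = 56.1 * 1000 * 0.59 = 33099
BAC = (45.7 / 33099) * 100
BAC = 0.1381 g/dL

0.1381


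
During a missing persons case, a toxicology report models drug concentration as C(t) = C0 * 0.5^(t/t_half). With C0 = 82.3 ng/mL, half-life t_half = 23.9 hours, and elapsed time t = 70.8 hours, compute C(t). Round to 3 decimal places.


Drug concentration decay:
Number of half-lives = t / t_half = 70.8 / 23.9 = 2.962343
Decay factor = 0.5^2.962343 = 0.12830568
C(t) = 82.3 * 0.12830568 = 10.560 ng/mL

10.560


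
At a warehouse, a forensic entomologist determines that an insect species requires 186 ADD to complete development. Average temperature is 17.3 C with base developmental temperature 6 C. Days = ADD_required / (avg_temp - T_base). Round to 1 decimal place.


Insect development time:
Effective temperature = avg_temp - T_base = 17.3 - 6 = 11.3 C
Days = ADD / effective_temp = 186 / 11.3 = 16.5 days

16.5


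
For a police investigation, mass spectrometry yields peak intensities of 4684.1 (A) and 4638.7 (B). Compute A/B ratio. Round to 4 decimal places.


Spectral peak ratio:
Peak A = 4684.1 counts
Peak B = 4638.7 counts
Ratio = 4684.1 / 4638.7 = 1.0098

1.0098


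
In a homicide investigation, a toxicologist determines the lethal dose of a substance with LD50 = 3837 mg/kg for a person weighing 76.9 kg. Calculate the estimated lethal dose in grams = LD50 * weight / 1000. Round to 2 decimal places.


Lethal dose calculation:
Lethal dose = LD50 * body_weight / 1000
= 3837 * 76.9 / 1000
= 295065.3 / 1000
= 295.07 g

295.07


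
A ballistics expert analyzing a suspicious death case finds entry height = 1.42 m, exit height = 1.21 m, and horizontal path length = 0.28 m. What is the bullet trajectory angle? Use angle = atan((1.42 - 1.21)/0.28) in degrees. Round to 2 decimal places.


Bullet trajectory angle:
Height difference = 1.42 - 1.21 = 0.21 m
angle = atan(0.21 / 0.28)
angle = atan(0.75)
angle = 36.87 degrees

36.87


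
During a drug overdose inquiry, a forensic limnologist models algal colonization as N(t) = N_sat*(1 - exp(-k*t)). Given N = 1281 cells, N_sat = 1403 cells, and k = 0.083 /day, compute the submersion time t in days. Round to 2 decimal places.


PMSI from diatom colonization curve:
N / N_sat = 1281 / 1403 = 0.913043
1 - N/N_sat = 0.086957
ln(1 - N/N_sat) = -2.442342
t = -ln(1 - N/N_sat) / k = -(-2.442342) / 0.083 = 29.43 days

29.43


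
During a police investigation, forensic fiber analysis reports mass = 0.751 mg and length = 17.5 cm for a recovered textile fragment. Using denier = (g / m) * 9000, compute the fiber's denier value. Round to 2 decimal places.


Denier calculation:
Mass in grams = 0.751 mg / 1000 = 0.000751 g
Length in meters = 17.5 cm / 100 = 0.175 m
Linear density = mass / length = 0.000751 / 0.175 = 0.00429143 g/m
Denier = (g/m) * 9000 = 0.00429143 * 9000 = 38.62

38.62


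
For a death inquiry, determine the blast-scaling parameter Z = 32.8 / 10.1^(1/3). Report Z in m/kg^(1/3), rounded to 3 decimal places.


Scaled distance calculation:
W^(1/3) = 10.1^(1/3) = 2.161592
Z = R / W^(1/3) = 32.8 / 2.161592
Z = 15.174 m/kg^(1/3)

15.174


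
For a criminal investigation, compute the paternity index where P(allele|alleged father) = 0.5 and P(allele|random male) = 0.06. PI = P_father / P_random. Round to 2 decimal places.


Paternity Index calculation:
PI = P(allele|father) / P(allele|random)
PI = 0.5 / 0.06
PI = 8.33

8.33


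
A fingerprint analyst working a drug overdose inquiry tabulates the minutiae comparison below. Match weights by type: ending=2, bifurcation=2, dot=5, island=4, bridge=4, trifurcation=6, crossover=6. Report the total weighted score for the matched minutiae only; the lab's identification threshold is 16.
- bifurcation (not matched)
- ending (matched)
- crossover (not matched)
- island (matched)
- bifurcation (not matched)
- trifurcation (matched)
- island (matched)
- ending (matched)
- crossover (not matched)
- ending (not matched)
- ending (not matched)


Weighted minutiae match score:
  bifurcation: not matched, +0
  ending: matched, +2 (running total 2)
  crossover: not matched, +0
  island: matched, +4 (running total 6)
  bifurcation: not matched, +0
  trifurcation: matched, +6 (running total 12)
  island: matched, +4 (running total 16)
  ending: matched, +2 (running total 18)
  crossover: not matched, +0
  ending: not matched, +0
  ending: not matched, +0
Total score = 18
Threshold = 16; verdict = identification

18


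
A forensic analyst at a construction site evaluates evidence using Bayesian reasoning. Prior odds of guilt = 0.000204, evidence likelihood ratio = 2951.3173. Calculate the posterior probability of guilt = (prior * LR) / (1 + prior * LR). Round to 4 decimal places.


Bayesian evidence evaluation:
Posterior odds = prior_odds * LR = 0.000204 * 2951.3173 = 0.6020687
Posterior probability = posterior_odds / (1 + posterior_odds)
= 0.6020687 / (1 + 0.6020687)
= 0.6020687 / 1.6020687
= 0.3758

0.3758


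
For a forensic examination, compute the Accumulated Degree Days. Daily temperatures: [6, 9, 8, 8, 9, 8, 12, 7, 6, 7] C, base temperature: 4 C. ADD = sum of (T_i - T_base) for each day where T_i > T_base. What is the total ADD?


Computing ADD day by day:
Day 1: max(0, 6 - 4) = 2
Day 2: max(0, 9 - 4) = 5
Day 3: max(0, 8 - 4) = 4
Day 4: max(0, 8 - 4) = 4
Day 5: max(0, 9 - 4) = 5
Day 6: max(0, 8 - 4) = 4
Day 7: max(0, 12 - 4) = 8
Day 8: max(0, 7 - 4) = 3
Day 9: max(0, 6 - 4) = 2
Day 10: max(0, 7 - 4) = 3
Total ADD = 40

40


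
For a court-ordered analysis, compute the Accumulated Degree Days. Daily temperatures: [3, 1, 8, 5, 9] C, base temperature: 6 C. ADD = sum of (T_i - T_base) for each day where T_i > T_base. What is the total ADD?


Computing ADD day by day:
Day 1: max(0, 3 - 6) = 0
Day 2: max(0, 1 - 6) = 0
Day 3: max(0, 8 - 6) = 2
Day 4: max(0, 5 - 6) = 0
Day 5: max(0, 9 - 6) = 3
Total ADD = 5

5


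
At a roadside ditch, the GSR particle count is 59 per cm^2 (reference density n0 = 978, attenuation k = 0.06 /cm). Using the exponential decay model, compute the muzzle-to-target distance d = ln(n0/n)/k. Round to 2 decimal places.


GSR distance calculation:
n0/n = 978 / 59 = 16.576271
ln(n0/n) = 2.807972
d = 2.807972 / 0.06 = 46.80 cm

46.80


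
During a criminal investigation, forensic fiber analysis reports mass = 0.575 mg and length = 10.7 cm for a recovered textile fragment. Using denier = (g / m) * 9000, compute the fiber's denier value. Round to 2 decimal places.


Denier calculation:
Mass in grams = 0.575 mg / 1000 = 0.000575 g
Length in meters = 10.7 cm / 100 = 0.107 m
Linear density = mass / length = 0.000575 / 0.107 = 0.00537383 g/m
Denier = (g/m) * 9000 = 0.00537383 * 9000 = 48.36

48.36


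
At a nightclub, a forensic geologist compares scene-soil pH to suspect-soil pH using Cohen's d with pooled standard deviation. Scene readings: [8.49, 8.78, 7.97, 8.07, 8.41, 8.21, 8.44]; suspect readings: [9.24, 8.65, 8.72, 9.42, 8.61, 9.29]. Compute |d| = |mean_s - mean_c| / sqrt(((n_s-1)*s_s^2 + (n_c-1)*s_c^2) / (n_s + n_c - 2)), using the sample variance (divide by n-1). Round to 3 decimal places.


Pooled-variance Cohen's d for soil pH comparison:
Scene mean = 58.37 / 7 = 8.338571
Suspect mean = 53.93 / 6 = 8.988333
Scene sample variance s_s^2 = 0.076281
Suspect sample variance s_c^2 = 0.134057
Pooled variance = ((n_s-1)*s_s^2 + (n_c-1)*s_c^2) / (n_s + n_c - 2) = 0.102543
Pooled SD = sqrt(0.102543) = 0.320223
Mean difference = -0.649762
|d| = |-0.649762| / 0.320223 = 2.029

2.029


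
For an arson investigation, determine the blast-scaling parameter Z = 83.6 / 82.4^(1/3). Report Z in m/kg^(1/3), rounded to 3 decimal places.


Scaled distance calculation:
W^(1/3) = 82.4^(1/3) = 4.351534
Z = R / W^(1/3) = 83.6 / 4.351534
Z = 19.212 m/kg^(1/3)

19.212


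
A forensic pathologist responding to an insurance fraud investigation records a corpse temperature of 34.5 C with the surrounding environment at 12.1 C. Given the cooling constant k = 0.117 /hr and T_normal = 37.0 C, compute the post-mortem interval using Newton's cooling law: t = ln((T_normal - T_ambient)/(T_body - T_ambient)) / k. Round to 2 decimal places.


Using Newton's law of cooling:
t = ln((T_normal - T_ambient) / (T_body - T_ambient)) / k
T_normal - T_ambient = 24.9
T_body - T_ambient = 22.4
Ratio = 1.111607
ln(ratio) = 0.105807
t = 0.105807 / 0.117 = 0.90 hours

0.90


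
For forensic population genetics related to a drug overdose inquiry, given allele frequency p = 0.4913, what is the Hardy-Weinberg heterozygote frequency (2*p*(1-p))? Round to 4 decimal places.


Hardy-Weinberg heterozygote frequency:
q = 1 - p = 1 - 0.4913 = 0.5087
2pq = 2 * 0.4913 * 0.5087 = 0.4998

0.4998


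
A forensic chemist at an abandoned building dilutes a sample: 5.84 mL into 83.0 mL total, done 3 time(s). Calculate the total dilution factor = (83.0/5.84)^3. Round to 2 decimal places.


Dilution factor calculation:
Single dilution = V_total / V_sample = 83.0 / 5.84 ≈ 14.212329
Number of dilutions = 3
Total DF = (83.0 / 5.84)^3 (full precision, rounded at the end) = 2870.75

2870.75


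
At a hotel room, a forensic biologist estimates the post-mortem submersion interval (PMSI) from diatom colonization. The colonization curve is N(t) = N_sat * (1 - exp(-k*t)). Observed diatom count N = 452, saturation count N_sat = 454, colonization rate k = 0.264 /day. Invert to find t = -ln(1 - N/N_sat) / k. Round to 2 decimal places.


PMSI from diatom colonization curve:
N / N_sat = 452 / 454 = 0.995595
1 - N/N_sat = 0.004405
ln(1 - N/N_sat) = -5.425015
t = -ln(1 - N/N_sat) / k = -(-5.425015) / 0.264 = 20.55 days

20.55


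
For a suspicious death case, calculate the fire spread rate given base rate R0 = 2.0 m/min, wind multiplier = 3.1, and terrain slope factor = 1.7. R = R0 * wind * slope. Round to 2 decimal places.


Fire spread rate calculation:
R = R0 * wind_factor * slope_factor
= 2.0 * 3.1 * 1.7
= 6.2 * 1.7
= 10.54 m/min

10.54


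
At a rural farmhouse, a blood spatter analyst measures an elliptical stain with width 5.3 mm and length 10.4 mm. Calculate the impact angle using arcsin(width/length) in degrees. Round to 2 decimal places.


Blood spatter impact angle calculation:
width / length = 5.3 / 10.4 = 0.509615
angle = arcsin(0.509615)
angle = 30.64 degrees

30.64


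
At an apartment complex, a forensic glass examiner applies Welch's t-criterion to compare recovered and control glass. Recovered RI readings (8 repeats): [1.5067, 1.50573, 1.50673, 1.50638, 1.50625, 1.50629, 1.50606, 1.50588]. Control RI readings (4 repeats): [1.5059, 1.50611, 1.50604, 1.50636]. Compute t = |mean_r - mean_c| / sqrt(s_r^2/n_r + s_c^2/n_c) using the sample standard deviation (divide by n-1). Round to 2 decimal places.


Welch's t-criterion for glass RI comparison:
Recovered mean = sum / n_r = 12.05002 / 8 = 1.5062525
Control mean = sum / n_c = 6.02441 / 4 = 1.5061025
Recovered sample variance s_r^2 = 1.27821e-07
Control sample variance s_c^2 = 3.70917e-08
Welch SE (unpooled) = sqrt(s_r^2/n_r + s_c^2/n_c) = sqrt(1.59777e-08 + 9.27292e-09) = sqrt(2.52506e-08) = 0.000158904
|mean_r - mean_c| = 0.00015
t = 0.00015 / 0.000158904 = 0.94

0.94


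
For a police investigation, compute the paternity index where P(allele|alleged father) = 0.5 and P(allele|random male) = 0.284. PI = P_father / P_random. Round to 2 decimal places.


Paternity Index calculation:
PI = P(allele|father) / P(allele|random)
PI = 0.5 / 0.284
PI = 1.76

1.76


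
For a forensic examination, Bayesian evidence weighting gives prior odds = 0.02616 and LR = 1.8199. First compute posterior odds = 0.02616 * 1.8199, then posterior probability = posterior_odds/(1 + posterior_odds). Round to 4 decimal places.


Bayesian evidence evaluation:
Posterior odds = prior_odds * LR = 0.02616 * 1.8199 = 0.04760858
Posterior probability = posterior_odds / (1 + posterior_odds)
= 0.04760858 / (1 + 0.04760858)
= 0.04760858 / 1.04760858
= 0.0454

0.0454


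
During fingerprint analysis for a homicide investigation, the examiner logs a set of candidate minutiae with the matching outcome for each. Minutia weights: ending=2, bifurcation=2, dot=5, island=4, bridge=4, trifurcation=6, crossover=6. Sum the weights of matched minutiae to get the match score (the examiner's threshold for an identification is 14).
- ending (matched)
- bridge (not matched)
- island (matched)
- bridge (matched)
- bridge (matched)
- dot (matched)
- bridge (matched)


Weighted minutiae match score:
  ending: matched, +2 (running total 2)
  bridge: not matched, +0
  island: matched, +4 (running total 6)
  bridge: matched, +4 (running total 10)
  bridge: matched, +4 (running total 14)
  dot: matched, +5 (running total 19)
  bridge: matched, +4 (running total 23)
Total score = 23
Threshold = 14; verdict = identification

23


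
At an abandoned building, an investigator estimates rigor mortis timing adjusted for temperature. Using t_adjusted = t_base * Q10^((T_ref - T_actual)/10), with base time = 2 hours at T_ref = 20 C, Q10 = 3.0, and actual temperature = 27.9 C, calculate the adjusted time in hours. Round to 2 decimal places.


Rigor mortis time adjustment:
Exponent = (T_ref - T_actual) / 10 = (20 - 27.9) / 10 = -0.79
Q10 factor = 3.0^-0.79 = 0.41983
t_adjusted = 2 * 0.41983 = 0.84 hours

0.84


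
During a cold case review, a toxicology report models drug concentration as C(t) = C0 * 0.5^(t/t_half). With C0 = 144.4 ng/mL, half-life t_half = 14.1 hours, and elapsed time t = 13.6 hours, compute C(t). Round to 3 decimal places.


Drug concentration decay:
Number of half-lives = t / t_half = 13.6 / 14.1 = 0.964539
Decay factor = 0.5^0.964539 = 0.51244213
C(t) = 144.4 * 0.51244213 = 73.997 ng/mL

73.997


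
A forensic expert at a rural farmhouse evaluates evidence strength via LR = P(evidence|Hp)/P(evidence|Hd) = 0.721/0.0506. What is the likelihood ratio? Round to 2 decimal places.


Likelihood ratio calculation:
LR = P(E|Hp) / P(E|Hd)
LR = 0.721 / 0.0506
LR = 14.25

14.25


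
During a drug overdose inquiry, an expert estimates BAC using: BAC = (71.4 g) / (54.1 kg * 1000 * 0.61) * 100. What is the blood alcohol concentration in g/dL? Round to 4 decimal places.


Applying the Widmark formula:
BAC = (dose_g / (body_wt * 1000 * r)) * 100
Denominator = 54.1 * 1000 * 0.61 = 33001
BAC = (71.4 / 33001) * 100
BAC = 0.2164 g/dL

0.2164


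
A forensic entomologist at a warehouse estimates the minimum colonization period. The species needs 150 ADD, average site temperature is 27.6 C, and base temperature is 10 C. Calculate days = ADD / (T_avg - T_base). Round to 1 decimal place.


Insect development time:
Effective temperature = avg_temp - T_base = 27.6 - 10 = 17.6 C
Days = ADD / effective_temp = 150 / 17.6 = 8.5 days

8.5


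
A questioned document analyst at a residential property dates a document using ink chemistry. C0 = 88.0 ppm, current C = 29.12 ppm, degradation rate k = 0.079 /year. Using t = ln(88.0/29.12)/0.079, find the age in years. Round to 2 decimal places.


Document age estimation:
C0/C = 88.0 / 29.12 = 3.021978
ln(C0/C) = 1.105912
t = 1.105912 / 0.079 = 14.00 years

14.00


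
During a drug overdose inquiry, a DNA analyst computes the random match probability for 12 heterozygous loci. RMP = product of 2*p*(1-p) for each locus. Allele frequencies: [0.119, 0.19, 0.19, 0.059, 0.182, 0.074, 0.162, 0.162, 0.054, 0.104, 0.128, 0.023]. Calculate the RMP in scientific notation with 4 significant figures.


Computing RMP for 12 loci:
Locus 1: 2 * 0.119 * 0.881 = 0.209678
Locus 2: 2 * 0.19 * 0.81 = 0.3078
Locus 3: 2 * 0.19 * 0.81 = 0.3078
Locus 4: 2 * 0.059 * 0.941 = 0.111038
Locus 5: 2 * 0.182 * 0.818 = 0.297752
Locus 6: 2 * 0.074 * 0.926 = 0.137048
Locus 7: 2 * 0.162 * 0.838 = 0.271512
Locus 8: 2 * 0.162 * 0.838 = 0.271512
Locus 9: 2 * 0.054 * 0.946 = 0.102168
Locus 10: 2 * 0.104 * 0.896 = 0.186368
Locus 11: 2 * 0.128 * 0.872 = 0.223232
Locus 12: 2 * 0.023 * 0.977 = 0.044942
RMP = 1.268e-09

1.268e-09


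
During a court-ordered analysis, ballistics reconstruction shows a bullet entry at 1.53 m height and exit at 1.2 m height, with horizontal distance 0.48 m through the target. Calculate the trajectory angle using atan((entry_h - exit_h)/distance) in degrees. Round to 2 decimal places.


Bullet trajectory angle:
Height difference = 1.53 - 1.2 = 0.33 m
angle = atan(0.33 / 0.48)
angle = atan(0.6875)
angle = 34.51 degrees

34.51


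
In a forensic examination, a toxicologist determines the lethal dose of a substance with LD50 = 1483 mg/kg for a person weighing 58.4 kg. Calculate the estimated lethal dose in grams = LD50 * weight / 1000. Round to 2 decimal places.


Lethal dose calculation:
Lethal dose = LD50 * body_weight / 1000
= 1483 * 58.4 / 1000
= 86607.2 / 1000
= 86.61 g

86.61


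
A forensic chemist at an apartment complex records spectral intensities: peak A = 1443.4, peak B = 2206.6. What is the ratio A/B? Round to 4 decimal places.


Spectral peak ratio:
Peak A = 1443.4 counts
Peak B = 2206.6 counts
Ratio = 1443.4 / 2206.6 = 0.6541

0.6541


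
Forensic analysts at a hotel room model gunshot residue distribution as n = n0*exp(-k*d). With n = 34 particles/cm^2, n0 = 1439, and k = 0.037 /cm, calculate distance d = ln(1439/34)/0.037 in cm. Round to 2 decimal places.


GSR distance calculation:
n0/n = 1439 / 34 = 42.323529
ln(n0/n) = 3.745343
d = 3.745343 / 0.037 = 101.23 cm

101.23


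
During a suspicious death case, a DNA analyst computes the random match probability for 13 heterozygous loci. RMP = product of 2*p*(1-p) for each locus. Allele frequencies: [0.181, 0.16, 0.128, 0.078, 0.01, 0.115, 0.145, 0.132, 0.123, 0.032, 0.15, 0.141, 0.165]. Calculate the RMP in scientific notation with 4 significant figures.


Computing RMP for 13 loci:
Locus 1: 2 * 0.181 * 0.819 = 0.296478
Locus 2: 2 * 0.16 * 0.84 = 0.2688
Locus 3: 2 * 0.128 * 0.872 = 0.223232
Locus 4: 2 * 0.078 * 0.922 = 0.143832
Locus 5: 2 * 0.01 * 0.99 = 0.0198
Locus 6: 2 * 0.115 * 0.885 = 0.20355
Locus 7: 2 * 0.145 * 0.855 = 0.24795
Locus 8: 2 * 0.132 * 0.868 = 0.229152
Locus 9: 2 * 0.123 * 0.877 = 0.215742
Locus 10: 2 * 0.032 * 0.968 = 0.061952
Locus 11: 2 * 0.15 * 0.85 = 0.255
Locus 12: 2 * 0.141 * 0.859 = 0.242238
Locus 13: 2 * 0.165 * 0.835 = 0.27555
RMP = 1.333e-10

1.333e-10


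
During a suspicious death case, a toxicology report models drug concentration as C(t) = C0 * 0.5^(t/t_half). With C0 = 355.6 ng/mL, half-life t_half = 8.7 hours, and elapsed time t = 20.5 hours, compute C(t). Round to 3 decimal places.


Drug concentration decay:
Number of half-lives = t / t_half = 20.5 / 8.7 = 2.356322
Decay factor = 0.5^2.356322 = 0.19528838
C(t) = 355.6 * 0.19528838 = 69.445 ng/mL

69.445
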